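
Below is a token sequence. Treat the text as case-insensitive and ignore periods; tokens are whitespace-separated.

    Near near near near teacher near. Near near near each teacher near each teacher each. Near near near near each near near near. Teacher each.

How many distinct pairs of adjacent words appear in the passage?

25 tokens → 24 bigram windows in total.
Repeated bigrams (each contributes count−1 duplicates):
  near near: 11
  near each: 3
  each near: 2
  each teacher: 2
  near teacher: 2
  teacher each: 2
  teacher near: 2
17 duplicate windows → 24 − 17 = 7 distinct.

7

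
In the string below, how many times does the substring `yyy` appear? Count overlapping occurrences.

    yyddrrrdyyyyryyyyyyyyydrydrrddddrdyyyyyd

12

Sliding a length-3 window over the 40 characters (38 positions):
  position 9–11: yyy
  position 10–12: yyy
  position 14–16: yyy
  position 15–17: yyy
  position 16–18: yyy
  position 17–19: yyy
  position 18–20: yyy
  position 19–21: yyy
  position 20–22: yyy
  position 35–37: yyy
  … (2 more)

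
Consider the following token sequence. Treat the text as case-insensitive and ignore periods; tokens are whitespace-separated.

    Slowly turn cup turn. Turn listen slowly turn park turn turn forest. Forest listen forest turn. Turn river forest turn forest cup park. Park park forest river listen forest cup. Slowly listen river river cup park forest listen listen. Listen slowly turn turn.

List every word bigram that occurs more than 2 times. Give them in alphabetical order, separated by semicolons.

Bigram counts meeting the condition (more than 2 times):
  slowly turn: 3
  turn turn: 4

slowly turn; turn turn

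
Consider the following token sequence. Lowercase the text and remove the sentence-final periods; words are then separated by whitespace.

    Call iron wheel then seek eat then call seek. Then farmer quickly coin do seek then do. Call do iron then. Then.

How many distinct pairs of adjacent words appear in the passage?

20

22 tokens → 21 bigram windows in total.
Repeated bigrams (each contributes count−1 duplicates):
  seek then: 2
1 duplicate windows → 21 − 1 = 20 distinct.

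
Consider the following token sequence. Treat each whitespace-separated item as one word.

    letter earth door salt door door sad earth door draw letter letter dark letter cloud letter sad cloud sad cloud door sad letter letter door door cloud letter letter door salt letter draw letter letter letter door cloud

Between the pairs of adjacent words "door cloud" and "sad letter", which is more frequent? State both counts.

"door cloud": 2 occurrences
"sad letter": 1 occurrence

"door cloud" (2 vs 1)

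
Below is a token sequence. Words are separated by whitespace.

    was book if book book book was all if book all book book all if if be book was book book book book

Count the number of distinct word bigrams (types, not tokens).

12

23 tokens → 22 bigram windows in total.
Repeated bigrams (each contributes count−1 duplicates):
  book book: 6
  all if: 2
  book all: 2
  book was: 2
  if book: 2
  was book: 2
10 duplicate windows → 22 − 10 = 12 distinct.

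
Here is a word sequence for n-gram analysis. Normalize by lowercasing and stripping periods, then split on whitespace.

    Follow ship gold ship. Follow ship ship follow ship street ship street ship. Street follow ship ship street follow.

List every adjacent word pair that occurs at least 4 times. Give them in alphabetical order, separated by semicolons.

follow ship; ship street

Bigram counts meeting the condition (at least 4 times):
  follow ship: 4
  ship street: 4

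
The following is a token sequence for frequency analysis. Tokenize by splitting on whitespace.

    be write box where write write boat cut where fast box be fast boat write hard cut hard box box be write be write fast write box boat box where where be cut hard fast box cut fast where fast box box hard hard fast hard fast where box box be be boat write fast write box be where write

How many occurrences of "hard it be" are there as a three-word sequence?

0

Scanning the 58 overlapping trigram windows for "hard it be":
  (none found)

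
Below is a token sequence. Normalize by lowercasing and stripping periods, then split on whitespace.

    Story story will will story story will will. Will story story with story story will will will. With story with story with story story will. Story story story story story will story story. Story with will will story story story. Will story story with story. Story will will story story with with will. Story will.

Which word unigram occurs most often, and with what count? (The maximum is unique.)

"story", 30 times

Unigram frequencies (highest first):
  story: 30
  will: 17
  with: 8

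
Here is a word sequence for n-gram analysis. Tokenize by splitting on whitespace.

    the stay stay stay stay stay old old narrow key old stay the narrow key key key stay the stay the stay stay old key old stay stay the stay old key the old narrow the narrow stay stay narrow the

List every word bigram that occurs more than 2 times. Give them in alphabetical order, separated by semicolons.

stay old; stay stay; stay the; the stay

Bigram counts meeting the condition (more than 2 times):
  stay old: 3
  stay stay: 7
  stay the: 4
  the stay: 4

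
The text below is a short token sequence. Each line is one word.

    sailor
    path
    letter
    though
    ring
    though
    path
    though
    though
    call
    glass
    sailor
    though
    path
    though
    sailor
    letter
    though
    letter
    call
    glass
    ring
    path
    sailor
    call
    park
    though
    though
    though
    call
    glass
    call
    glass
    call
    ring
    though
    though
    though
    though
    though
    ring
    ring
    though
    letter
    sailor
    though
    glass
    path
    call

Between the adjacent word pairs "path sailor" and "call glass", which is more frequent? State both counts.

"path sailor": 1 occurrence
"call glass": 4 occurrences

"call glass" (4 vs 1)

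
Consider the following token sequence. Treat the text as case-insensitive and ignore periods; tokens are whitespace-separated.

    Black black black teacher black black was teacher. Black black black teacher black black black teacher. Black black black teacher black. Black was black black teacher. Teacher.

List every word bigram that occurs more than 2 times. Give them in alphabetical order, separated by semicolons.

Bigram counts meeting the condition (more than 2 times):
  black black: 11
  black teacher: 5
  teacher black: 5

black black; black teacher; teacher black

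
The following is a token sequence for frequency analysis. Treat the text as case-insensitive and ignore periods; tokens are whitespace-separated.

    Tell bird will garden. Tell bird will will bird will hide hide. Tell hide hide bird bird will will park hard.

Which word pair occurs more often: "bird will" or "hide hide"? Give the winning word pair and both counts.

"bird will" (4 vs 2)

"bird will": 4 occurrences
"hide hide": 2 occurrences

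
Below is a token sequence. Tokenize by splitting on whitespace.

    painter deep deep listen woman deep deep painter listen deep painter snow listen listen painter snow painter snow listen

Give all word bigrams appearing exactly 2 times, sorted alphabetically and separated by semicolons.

deep deep; deep painter; snow listen

Bigram counts meeting the condition (exactly 2 times):
  deep deep: 2
  deep painter: 2
  snow listen: 2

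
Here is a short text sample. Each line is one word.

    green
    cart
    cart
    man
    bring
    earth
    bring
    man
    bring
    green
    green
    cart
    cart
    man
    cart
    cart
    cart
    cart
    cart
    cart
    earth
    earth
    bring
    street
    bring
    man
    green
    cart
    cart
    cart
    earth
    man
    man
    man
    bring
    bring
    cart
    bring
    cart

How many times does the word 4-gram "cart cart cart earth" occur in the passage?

Scanning the 36 overlapping 4-gram windows for "cart cart cart earth":
  position 18–21: cart cart cart earth
  position 28–31: cart cart cart earth

2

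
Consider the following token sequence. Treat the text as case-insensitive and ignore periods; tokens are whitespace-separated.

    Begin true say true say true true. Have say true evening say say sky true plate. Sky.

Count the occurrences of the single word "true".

6

Scanning the 17 tokens for "true":
  position 2: true
  position 4: true
  position 6: true
  position 7: true
  position 10: true
  position 15: true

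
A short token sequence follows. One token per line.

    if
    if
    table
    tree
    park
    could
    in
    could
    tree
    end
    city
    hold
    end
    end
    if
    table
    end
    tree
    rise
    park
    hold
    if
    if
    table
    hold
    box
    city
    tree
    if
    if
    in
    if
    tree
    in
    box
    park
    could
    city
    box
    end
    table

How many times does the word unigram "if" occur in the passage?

Scanning the 41 tokens for "if":
  position 1: if
  position 2: if
  position 15: if
  position 22: if
  position 23: if
  position 29: if
  position 30: if
  position 32: if

8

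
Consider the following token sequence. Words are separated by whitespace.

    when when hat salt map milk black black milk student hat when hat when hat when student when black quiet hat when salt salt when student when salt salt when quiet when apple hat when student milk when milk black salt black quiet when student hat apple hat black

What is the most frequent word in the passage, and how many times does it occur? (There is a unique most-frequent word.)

Unigram frequencies (highest first):
  when: 14
  hat: 8
  salt: 6
  black: 6
  student: 5
  milk: 4
  … (3 more, each ≤ 3)

"when", 14 times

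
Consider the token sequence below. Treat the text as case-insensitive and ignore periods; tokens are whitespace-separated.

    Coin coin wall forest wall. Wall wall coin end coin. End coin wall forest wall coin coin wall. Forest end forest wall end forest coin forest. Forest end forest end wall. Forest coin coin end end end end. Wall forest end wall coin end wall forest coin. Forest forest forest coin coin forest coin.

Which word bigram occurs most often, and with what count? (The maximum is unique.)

Bigram frequencies (highest first):
  wall forest: 6
  forest coin: 5
  coin coin: 4
  coin end: 4
  forest end: 4
  end wall: 4
  … (10 more, each ≤ 3)

"wall forest", 6 times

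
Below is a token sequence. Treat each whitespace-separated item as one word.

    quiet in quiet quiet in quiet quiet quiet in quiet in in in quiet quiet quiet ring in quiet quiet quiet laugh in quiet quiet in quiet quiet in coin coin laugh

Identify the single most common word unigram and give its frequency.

Unigram frequencies (highest first):
  quiet: 17
  in: 10
  laugh: 2
  coin: 2
  ring: 1

"quiet", 17 times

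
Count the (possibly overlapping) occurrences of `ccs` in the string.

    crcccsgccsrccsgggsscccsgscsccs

5

Sliding a length-3 window over the 30 characters (28 positions):
  position 4–6: ccs
  position 8–10: ccs
  position 12–14: ccs
  position 21–23: ccs
  position 28–30: ccs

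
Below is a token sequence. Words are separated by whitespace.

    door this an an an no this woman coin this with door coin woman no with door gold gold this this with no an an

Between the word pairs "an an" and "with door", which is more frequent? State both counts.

"an an": 3 occurrences
"with door": 2 occurrences

"an an" (3 vs 2)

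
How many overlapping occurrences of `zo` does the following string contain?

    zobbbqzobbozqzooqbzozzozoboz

6

Sliding a length-2 window over the 28 characters (27 positions):
  position 1–2: zo
  position 7–8: zo
  position 14–15: zo
  position 19–20: zo
  position 22–23: zo
  position 24–25: zo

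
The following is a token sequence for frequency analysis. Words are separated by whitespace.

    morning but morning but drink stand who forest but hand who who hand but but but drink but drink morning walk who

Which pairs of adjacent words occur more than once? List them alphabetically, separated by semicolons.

but but; but drink; morning but

Bigram counts meeting the condition (more than once):
  but but: 2
  but drink: 3
  morning but: 2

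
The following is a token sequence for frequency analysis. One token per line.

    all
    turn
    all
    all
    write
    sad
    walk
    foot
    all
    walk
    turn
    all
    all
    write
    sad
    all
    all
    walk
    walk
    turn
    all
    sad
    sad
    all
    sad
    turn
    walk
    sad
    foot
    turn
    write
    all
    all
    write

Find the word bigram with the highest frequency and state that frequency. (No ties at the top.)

Bigram frequencies (highest first):
  all all: 4
  turn all: 3
  all write: 3
  write sad: 2
  all walk: 2
  walk turn: 2
  … (15 more, each ≤ 2)

"all all", 4 times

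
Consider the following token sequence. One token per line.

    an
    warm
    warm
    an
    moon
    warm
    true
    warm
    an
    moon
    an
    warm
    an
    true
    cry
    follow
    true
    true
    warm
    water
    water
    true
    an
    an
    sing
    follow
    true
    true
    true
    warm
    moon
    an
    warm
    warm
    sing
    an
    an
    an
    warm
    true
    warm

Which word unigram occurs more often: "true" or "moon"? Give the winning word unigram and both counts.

"true": 9 occurrences
"moon": 3 occurrences

"true" (9 vs 3)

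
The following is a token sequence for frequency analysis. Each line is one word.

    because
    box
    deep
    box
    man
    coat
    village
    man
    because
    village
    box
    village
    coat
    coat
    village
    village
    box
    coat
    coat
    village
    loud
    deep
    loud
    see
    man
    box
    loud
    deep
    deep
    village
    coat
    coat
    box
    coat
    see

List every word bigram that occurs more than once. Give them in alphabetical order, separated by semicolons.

box coat; coat coat; coat village; loud deep; village box; village coat

Bigram counts meeting the condition (more than once):
  box coat: 2
  coat coat: 3
  coat village: 3
  loud deep: 2
  village box: 2
  village coat: 2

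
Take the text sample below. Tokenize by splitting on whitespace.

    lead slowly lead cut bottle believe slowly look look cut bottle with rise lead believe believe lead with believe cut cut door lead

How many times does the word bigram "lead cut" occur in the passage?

Scanning the 22 overlapping bigram windows for "lead cut":
  position 3–4: lead cut

1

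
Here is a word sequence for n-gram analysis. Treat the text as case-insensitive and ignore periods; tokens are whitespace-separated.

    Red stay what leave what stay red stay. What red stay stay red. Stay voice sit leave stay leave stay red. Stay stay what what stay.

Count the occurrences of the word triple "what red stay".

1

Scanning the 24 overlapping trigram windows for "what red stay":
  position 9–11: what red stay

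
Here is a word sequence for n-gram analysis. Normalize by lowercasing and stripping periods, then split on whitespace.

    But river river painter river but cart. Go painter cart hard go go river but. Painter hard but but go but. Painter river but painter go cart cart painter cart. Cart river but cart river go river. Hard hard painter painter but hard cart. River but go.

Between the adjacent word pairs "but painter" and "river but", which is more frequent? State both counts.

"but painter": 3 occurrences
"river but": 5 occurrences

"river but" (5 vs 3)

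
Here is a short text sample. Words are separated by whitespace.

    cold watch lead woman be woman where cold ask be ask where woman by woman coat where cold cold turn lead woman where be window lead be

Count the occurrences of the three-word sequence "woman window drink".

0

Scanning the 25 overlapping trigram windows for "woman window drink":
  (none found)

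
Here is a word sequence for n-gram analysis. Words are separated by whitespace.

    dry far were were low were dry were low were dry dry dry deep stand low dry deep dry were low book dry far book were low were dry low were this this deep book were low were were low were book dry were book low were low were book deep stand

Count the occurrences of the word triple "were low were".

Scanning the 50 overlapping trigram windows for "were low were":
  position 4–6: were low were
  position 8–10: were low were
  position 26–28: were low were
  position 36–38: were low were
  position 39–41: were low were
  position 47–49: were low were

6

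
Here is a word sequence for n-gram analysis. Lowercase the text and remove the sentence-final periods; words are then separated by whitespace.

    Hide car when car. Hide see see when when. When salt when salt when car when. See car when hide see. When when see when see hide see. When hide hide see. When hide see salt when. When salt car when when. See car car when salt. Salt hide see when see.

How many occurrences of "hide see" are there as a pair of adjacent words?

Scanning the 51 overlapping bigram windows for "hide see":
  position 5–6: hide see
  position 20–21: hide see
  position 27–28: hide see
  position 31–32: hide see
  position 34–35: hide see
  position 49–50: hide see

6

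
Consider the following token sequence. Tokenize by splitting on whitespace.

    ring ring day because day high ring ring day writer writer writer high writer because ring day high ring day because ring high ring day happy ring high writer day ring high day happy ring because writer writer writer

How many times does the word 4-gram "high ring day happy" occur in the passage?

Scanning the 36 overlapping 4-gram windows for "high ring day happy":
  position 23–26: high ring day happy

1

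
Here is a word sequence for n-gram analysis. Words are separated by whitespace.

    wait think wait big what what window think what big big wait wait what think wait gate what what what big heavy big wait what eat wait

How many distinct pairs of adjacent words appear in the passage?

27 tokens → 26 bigram windows in total.
Repeated bigrams (each contributes count−1 duplicates):
  what what: 3
  big wait: 2
  think wait: 2
  wait what: 2
  what big: 2
6 duplicate windows → 26 − 6 = 20 distinct.

20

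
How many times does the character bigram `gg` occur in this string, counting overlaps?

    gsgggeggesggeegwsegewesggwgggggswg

Sliding a length-2 window over the 34 characters (33 positions):
  position 3–4: gg
  position 4–5: gg
  position 7–8: gg
  position 11–12: gg
  position 24–25: gg
  position 27–28: gg
  position 28–29: gg
  position 29–30: gg
  position 30–31: gg

9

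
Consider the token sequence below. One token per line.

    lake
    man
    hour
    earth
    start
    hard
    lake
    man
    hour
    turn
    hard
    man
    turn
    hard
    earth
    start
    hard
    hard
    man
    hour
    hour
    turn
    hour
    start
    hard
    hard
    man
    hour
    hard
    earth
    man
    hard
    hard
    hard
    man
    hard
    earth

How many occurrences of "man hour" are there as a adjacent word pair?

4

Scanning the 36 overlapping bigram windows for "man hour":
  position 2–3: man hour
  position 8–9: man hour
  position 19–20: man hour
  position 27–28: man hour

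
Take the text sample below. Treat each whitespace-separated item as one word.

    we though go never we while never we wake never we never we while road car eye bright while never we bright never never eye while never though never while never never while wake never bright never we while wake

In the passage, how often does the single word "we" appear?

7

Scanning the 40 tokens for "we":
  position 1: we
  position 5: we
  position 8: we
  position 11: we
  position 13: we
  position 21: we
  position 38: we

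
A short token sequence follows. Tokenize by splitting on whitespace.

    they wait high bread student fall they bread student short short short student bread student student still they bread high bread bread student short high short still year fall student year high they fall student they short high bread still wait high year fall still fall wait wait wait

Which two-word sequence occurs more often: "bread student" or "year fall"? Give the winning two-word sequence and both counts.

"bread student" (4 vs 2)

"bread student": 4 occurrences
"year fall": 2 occurrences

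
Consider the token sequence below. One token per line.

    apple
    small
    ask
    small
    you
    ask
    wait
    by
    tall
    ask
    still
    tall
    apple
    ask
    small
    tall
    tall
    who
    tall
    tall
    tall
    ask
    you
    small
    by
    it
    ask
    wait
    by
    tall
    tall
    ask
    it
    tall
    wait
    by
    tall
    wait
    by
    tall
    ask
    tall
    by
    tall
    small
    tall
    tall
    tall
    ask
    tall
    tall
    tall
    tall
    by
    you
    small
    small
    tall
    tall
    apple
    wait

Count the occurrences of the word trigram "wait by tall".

4

Scanning the 59 overlapping trigram windows for "wait by tall":
  position 7–9: wait by tall
  position 28–30: wait by tall
  position 35–37: wait by tall
  position 38–40: wait by tall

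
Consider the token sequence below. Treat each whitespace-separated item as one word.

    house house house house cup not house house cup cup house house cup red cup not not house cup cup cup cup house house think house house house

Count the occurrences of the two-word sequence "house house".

8

Scanning the 27 overlapping bigram windows for "house house":
  position 1–2: house house
  position 2–3: house house
  position 3–4: house house
  position 7–8: house house
  position 11–12: house house
  position 23–24: house house
  position 26–27: house house
  position 27–28: house house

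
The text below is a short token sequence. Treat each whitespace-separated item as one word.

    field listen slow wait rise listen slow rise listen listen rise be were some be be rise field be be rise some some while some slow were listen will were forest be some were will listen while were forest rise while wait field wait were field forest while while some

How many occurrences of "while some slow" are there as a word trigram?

1

Scanning the 48 overlapping trigram windows for "while some slow":
  position 24–26: while some slow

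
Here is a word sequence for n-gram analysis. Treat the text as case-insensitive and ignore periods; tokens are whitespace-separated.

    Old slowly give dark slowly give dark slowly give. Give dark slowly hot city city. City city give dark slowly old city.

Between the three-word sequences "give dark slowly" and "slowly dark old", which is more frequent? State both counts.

"give dark slowly": 4 occurrences
"slowly dark old": 0 occurrences

"give dark slowly" (4 vs 0)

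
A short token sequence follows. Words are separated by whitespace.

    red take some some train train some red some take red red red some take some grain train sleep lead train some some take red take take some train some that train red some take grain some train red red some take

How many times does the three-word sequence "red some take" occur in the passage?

4

Scanning the 40 overlapping trigram windows for "red some take":
  position 8–10: red some take
  position 13–15: red some take
  position 33–35: red some take
  position 40–42: red some take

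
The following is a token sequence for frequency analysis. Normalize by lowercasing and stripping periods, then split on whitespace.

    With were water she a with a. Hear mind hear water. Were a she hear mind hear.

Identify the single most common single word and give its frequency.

Unigram frequencies (highest first):
  hear: 4
  a: 3
  with: 2
  were: 2
  water: 2
  she: 2
  … (1 more, each ≤ 2)

"hear", 4 times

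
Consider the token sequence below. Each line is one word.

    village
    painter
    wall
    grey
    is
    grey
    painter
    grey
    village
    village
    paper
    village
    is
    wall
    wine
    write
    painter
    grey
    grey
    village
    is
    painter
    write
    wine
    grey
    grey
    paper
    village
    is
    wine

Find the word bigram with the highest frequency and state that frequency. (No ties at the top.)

"village is", 3 times

Bigram frequencies (highest first):
  village is: 3
  painter grey: 2
  grey village: 2
  paper village: 2
  grey grey: 2
  village painter: 1
  … (17 more, each ≤ 1)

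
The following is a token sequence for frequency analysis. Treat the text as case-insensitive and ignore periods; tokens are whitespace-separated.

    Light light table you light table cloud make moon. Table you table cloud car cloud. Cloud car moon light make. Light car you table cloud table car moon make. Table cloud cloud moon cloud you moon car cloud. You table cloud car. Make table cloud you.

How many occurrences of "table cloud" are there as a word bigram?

Scanning the 45 overlapping bigram windows for "table cloud":
  position 6–7: table cloud
  position 12–13: table cloud
  position 24–25: table cloud
  position 30–31: table cloud
  position 40–41: table cloud
  position 44–45: table cloud

6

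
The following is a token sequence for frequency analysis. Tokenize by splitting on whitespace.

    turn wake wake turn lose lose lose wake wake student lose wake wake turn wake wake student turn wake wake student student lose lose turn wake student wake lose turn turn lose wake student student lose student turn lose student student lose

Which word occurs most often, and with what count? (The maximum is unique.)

Unigram frequencies (highest first):
  wake: 13
  lose: 11
  student: 10
  turn: 8

"wake", 13 times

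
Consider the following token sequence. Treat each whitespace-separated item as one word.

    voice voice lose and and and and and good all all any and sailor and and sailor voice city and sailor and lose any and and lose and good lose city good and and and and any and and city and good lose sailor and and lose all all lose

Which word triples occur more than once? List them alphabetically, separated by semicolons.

Trigram counts meeting the condition (more than once):
  and and and: 5
  and and lose: 2
  and good lose: 2
  and sailor and: 2
  any and and: 2
  sailor and and: 2

and and and; and and lose; and good lose; and sailor and; any and and; sailor and and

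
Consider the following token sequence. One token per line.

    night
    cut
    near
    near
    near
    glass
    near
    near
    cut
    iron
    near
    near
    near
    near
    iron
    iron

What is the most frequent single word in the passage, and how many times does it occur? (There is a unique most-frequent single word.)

Unigram frequencies (highest first):
  near: 9
  iron: 3
  cut: 2
  night: 1
  glass: 1

"near", 9 times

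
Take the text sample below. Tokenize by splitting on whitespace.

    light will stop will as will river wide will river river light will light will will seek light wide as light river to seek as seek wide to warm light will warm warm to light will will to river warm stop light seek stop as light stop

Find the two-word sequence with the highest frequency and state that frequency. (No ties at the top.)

"light will", 5 times

Bigram frequencies (highest first):
  light will: 5
  will river: 2
  will will: 2
  as light: 2
  will stop: 1
  stop will: 1
  … (33 more, each ≤ 1)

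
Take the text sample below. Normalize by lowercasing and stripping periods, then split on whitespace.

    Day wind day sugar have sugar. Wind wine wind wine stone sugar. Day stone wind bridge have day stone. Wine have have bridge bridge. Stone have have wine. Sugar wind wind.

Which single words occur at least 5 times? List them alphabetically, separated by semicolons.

have; wind

Unigram counts meeting the condition (at least 5 times):
  have: 6
  wind: 6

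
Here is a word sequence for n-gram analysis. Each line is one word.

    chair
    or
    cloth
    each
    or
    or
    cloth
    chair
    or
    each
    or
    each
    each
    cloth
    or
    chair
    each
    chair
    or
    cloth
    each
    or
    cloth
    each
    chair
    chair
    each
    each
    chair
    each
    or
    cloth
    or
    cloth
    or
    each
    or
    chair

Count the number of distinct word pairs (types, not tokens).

38 tokens → 37 bigram windows in total.
Repeated bigrams (each contributes count−1 duplicates):
  or cloth: 6
  each or: 5
  chair each: 3
  chair or: 3
  cloth each: 3
  cloth or: 3
  each chair: 3
  or each: 3
  … (2 more repeated)
23 duplicate windows → 37 − 23 = 14 distinct.

14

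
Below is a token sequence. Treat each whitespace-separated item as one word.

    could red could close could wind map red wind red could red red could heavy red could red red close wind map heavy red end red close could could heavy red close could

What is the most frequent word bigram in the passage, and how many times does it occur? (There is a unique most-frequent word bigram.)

"red could", 4 times

Bigram frequencies (highest first):
  red could: 4
  could red: 3
  close could: 3
  heavy red: 3
  red close: 3
  wind map: 2
  … (12 more, each ≤ 2)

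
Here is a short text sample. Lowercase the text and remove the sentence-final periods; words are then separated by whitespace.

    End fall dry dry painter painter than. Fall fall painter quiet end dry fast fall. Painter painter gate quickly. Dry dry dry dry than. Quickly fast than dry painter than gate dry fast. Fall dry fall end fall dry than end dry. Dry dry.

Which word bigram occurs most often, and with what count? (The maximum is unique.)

"dry dry", 6 times

Bigram frequencies (highest first):
  dry dry: 6
  fall dry: 3
  end fall: 2
  dry painter: 2
  painter painter: 2
  painter than: 2
  … (21 more, each ≤ 2)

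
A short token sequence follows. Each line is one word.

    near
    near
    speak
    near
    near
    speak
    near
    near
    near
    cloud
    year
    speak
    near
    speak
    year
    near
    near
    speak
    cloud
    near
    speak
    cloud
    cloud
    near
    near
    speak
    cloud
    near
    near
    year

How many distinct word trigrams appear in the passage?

19

30 tokens → 28 trigram windows in total.
Repeated trigrams (each contributes count−1 duplicates):
  near near speak: 4
  near speak cloud: 3
  cloud near near: 2
  near speak near: 2
  speak cloud near: 2
  speak near near: 2
9 duplicate windows → 28 − 9 = 19 distinct.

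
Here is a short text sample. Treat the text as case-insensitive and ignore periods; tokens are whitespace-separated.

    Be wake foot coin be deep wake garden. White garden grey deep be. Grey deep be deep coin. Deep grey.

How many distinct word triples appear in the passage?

20 tokens → 18 trigram windows in total.
Repeated trigrams (each contributes count−1 duplicates):
  grey deep be: 2
1 duplicate windows → 18 − 1 = 17 distinct.

17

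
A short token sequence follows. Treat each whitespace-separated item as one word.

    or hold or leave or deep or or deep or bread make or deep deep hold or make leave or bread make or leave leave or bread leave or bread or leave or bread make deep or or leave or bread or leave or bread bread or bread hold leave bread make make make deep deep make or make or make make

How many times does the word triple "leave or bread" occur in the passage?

Scanning the 60 overlapping trigram windows for "leave or bread":
  position 19–21: leave or bread
  position 25–27: leave or bread
  position 28–30: leave or bread
  position 32–34: leave or bread
  position 39–41: leave or bread
  position 43–45: leave or bread

6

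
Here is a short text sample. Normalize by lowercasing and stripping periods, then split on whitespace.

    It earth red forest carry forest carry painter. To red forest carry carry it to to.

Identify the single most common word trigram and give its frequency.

"red forest carry", 2 times

Trigram frequencies (highest first):
  red forest carry: 2
  it earth red: 1
  earth red forest: 1
  forest carry forest: 1
  carry forest carry: 1
  forest carry painter: 1
  … (7 more, each ≤ 1)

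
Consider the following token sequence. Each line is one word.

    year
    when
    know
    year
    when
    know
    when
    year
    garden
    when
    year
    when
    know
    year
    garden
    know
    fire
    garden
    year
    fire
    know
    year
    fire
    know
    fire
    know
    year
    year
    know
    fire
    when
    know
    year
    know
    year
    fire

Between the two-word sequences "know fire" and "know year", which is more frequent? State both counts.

"know year" (6 vs 3)

"know fire": 3 occurrences
"know year": 6 occurrences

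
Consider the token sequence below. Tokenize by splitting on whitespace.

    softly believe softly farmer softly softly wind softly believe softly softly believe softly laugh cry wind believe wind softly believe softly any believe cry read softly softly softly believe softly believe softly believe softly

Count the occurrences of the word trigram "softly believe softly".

Scanning the 32 overlapping trigram windows for "softly believe softly":
  position 1–3: softly believe softly
  position 8–10: softly believe softly
  position 11–13: softly believe softly
  position 19–21: softly believe softly
  position 28–30: softly believe softly
  position 30–32: softly believe softly
  position 32–34: softly believe softly

7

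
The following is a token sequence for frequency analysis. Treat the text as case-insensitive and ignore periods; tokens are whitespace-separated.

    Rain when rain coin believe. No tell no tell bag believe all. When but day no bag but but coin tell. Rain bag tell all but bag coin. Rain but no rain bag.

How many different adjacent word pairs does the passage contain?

30

33 tokens → 32 bigram windows in total.
Repeated bigrams (each contributes count−1 duplicates):
  no tell: 2
  rain bag: 2
2 duplicate windows → 32 − 2 = 30 distinct.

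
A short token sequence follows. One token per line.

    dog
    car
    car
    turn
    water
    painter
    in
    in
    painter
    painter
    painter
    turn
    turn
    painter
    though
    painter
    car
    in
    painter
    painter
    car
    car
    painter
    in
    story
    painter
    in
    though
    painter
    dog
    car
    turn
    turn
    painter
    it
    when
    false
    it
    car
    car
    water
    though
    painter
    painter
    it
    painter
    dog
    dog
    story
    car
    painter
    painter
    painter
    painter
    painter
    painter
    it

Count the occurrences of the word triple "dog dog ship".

0

Scanning the 55 overlapping trigram windows for "dog dog ship":
  (none found)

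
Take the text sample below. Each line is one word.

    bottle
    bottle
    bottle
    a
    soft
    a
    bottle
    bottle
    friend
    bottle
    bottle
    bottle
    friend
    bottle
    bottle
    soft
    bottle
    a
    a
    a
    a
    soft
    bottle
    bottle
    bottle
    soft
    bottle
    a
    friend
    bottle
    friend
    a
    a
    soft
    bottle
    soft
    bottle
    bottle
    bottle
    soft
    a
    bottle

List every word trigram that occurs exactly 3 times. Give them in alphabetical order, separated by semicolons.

bottle bottle soft; bottle soft bottle

Trigram counts meeting the condition (exactly 3 times):
  bottle bottle soft: 3
  bottle soft bottle: 3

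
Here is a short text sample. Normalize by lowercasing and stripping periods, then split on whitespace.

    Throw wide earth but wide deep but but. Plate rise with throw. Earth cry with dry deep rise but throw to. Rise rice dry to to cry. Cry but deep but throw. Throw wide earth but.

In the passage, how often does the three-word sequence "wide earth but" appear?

2

Scanning the 34 overlapping trigram windows for "wide earth but":
  position 2–4: wide earth but
  position 34–36: wide earth but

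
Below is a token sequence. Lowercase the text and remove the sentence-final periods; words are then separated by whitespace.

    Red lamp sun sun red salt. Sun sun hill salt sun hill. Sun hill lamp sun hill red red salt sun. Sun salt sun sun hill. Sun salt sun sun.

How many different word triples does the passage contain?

30 tokens → 28 trigram windows in total.
Repeated trigrams (each contributes count−1 duplicates):
  salt sun sun: 4
  red salt sun: 2
  sun hill sun: 2
  sun salt sun: 2
  sun sun hill: 2
7 duplicate windows → 28 − 7 = 21 distinct.

21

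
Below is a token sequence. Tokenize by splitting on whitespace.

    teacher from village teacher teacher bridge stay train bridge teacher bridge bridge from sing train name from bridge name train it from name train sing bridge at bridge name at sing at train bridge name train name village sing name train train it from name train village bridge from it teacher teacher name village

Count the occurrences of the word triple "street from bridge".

Scanning the 52 overlapping trigram windows for "street from bridge":
  (none found)

0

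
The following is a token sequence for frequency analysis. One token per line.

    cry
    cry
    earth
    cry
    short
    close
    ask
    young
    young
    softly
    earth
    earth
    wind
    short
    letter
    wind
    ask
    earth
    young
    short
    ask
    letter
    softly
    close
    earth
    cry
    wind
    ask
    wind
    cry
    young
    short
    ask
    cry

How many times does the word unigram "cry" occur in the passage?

Scanning the 34 tokens for "cry":
  position 1: cry
  position 2: cry
  position 4: cry
  position 26: cry
  position 30: cry
  position 34: cry

6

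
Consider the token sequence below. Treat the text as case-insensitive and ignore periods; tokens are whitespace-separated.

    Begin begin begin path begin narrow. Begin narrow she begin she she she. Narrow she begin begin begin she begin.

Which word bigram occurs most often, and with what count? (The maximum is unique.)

"begin begin", 4 times

Bigram frequencies (highest first):
  begin begin: 4
  she begin: 3
  begin narrow: 2
  narrow she: 2
  begin she: 2
  she she: 2
  … (4 more, each ≤ 1)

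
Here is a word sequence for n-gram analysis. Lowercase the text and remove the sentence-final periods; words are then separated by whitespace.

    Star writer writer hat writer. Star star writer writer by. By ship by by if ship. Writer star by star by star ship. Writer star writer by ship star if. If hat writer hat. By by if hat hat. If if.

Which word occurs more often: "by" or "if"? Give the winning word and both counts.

"by": 9 occurrences
"if": 6 occurrences

"by" (9 vs 6)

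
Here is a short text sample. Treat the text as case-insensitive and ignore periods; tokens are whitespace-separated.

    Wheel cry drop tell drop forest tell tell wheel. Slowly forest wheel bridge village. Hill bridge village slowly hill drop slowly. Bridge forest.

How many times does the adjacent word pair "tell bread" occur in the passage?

0

Scanning the 22 overlapping bigram windows for "tell bread":
  (none found)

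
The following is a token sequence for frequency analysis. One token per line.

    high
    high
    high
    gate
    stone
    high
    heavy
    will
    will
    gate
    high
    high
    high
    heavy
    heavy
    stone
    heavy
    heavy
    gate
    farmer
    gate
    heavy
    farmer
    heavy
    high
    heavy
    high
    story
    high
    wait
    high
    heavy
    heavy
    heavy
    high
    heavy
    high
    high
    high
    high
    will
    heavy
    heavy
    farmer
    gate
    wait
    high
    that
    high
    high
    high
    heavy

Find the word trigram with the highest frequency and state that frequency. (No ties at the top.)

Trigram frequencies (highest first):
  high high high: 5
  high high heavy: 2
  high heavy heavy: 2
  heavy high heavy: 2
  high heavy high: 2
  high high gate: 1
  … (36 more, each ≤ 1)

"high high high", 5 times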